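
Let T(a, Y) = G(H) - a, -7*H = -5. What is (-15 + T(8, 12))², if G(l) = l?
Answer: 24336/49 ≈ 496.65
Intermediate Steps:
H = 5/7 (H = -⅐*(-5) = 5/7 ≈ 0.71429)
T(a, Y) = 5/7 - a
(-15 + T(8, 12))² = (-15 + (5/7 - 1*8))² = (-15 + (5/7 - 8))² = (-15 - 51/7)² = (-156/7)² = 24336/49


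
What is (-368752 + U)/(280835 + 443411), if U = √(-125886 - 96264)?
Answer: -184376/362123 + 5*I*√8886/724246 ≈ -0.50915 + 0.00065078*I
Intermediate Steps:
U = 5*I*√8886 (U = √(-222150) = 5*I*√8886 ≈ 471.33*I)
(-368752 + U)/(280835 + 443411) = (-368752 + 5*I*√8886)/(280835 + 443411) = (-368752 + 5*I*√8886)/724246 = (-368752 + 5*I*√8886)*(1/724246) = -184376/362123 + 5*I*√8886/724246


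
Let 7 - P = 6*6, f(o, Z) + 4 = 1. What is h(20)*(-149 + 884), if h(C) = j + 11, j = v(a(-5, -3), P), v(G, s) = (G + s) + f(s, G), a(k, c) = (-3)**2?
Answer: -8820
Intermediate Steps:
f(o, Z) = -3 (f(o, Z) = -4 + 1 = -3)
P = -29 (P = 7 - 6*6 = 7 - 1*36 = 7 - 36 = -29)
a(k, c) = 9
v(G, s) = -3 + G + s (v(G, s) = (G + s) - 3 = -3 + G + s)
j = -23 (j = -3 + 9 - 29 = -23)
h(C) = -12 (h(C) = -23 + 11 = -12)
h(20)*(-149 + 884) = -12*(-149 + 884) = -12*735 = -8820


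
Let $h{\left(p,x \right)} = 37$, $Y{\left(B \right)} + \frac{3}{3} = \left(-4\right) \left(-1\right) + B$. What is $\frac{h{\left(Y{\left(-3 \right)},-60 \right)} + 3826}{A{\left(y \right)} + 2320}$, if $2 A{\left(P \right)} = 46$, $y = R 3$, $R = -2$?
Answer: $\frac{3863}{2343} \approx 1.6487$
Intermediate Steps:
$y = -6$ ($y = \left(-2\right) 3 = -6$)
$A{\left(P \right)} = 23$ ($A{\left(P \right)} = \frac{1}{2} \cdot 46 = 23$)
$Y{\left(B \right)} = 3 + B$ ($Y{\left(B \right)} = -1 + \left(\left(-4\right) \left(-1\right) + B\right) = -1 + \left(4 + B\right) = 3 + B$)
$\frac{h{\left(Y{\left(-3 \right)},-60 \right)} + 3826}{A{\left(y \right)} + 2320} = \frac{37 + 3826}{23 + 2320} = \frac{3863}{2343}$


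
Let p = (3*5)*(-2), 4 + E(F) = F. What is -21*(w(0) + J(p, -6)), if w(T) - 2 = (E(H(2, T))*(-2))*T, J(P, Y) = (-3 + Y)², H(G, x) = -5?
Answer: -1743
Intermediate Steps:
E(F) = -4 + F
p = -30 (p = 15*(-2) = -30)
w(T) = 2 + 18*T (w(T) = 2 + ((-4 - 5)*(-2))*T = 2 + (-9*(-2))*T = 2 + 18*T)
-21*(w(0) + J(p, -6)) = -21*((2 + 18*0) + (-3 - 6)²) = -21*((2 + 0) + (-9)²) = -21*(2 + 81) = -21*83 = -1743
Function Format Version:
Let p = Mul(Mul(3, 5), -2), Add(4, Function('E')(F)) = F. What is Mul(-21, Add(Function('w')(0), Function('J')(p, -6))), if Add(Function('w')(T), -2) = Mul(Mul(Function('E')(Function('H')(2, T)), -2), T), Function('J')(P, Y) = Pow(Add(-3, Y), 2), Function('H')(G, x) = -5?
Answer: -1743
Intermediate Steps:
Function('E')(F) = Add(-4, F)
p = -30 (p = Mul(15, -2) = -30)
Function('w')(T) = Add(2, Mul(18, T)) (Function('w')(T) = Add(2, Mul(Mul(Add(-4, -5), -2), T)) = Add(2, Mul(Mul(-9, -2), T)) = Add(2, Mul(18, T)))
Mul(-21, Add(Function('w')(0), Function('J')(p, -6))) = Mul(-21, Add(Add(2, Mul(18, 0)), Pow(Add(-3, -6), 2))) = Mul(-21, Add(Add(2, 0), Pow(-9, 2))) = Mul(-21, Add(2, 81)) = Mul(-21, 83) = -1743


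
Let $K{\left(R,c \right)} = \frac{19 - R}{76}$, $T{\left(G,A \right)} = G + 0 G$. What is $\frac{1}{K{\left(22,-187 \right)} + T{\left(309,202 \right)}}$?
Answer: $\frac{76}{23481} \approx 0.0032367$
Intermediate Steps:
$T{\left(G,A \right)} = G$ ($T{\left(G,A \right)} = G + 0 = G$)
$K{\left(R,c \right)} = \frac{1}{4} - \frac{R}{76}$ ($K{\left(R,c \right)} = \left(19 - R\right) \frac{1}{76} = \frac{1}{4} - \frac{R}{76}$)
$\frac{1}{K{\left(22,-187 \right)} + T{\left(309,202 \right)}} = \frac{1}{\left(\frac{1}{4} - \frac{11}{38}\right) + 309} = \frac{1}{- \frac{3}{76} + 309} = \frac{1}{\frac{23481}{76}} = \frac{76}{23481}$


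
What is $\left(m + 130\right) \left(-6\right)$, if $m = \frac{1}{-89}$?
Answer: $- \frac{69414}{89} \approx -779.93$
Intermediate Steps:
$m = - \frac{1}{89} \approx -0.011236$
$\left(m + 130\right) \left(-6\right) = \left(- \frac{1}{89} + 130\right) \left(-6\right) = \frac{11569}{89} \left(-6\right) = - \frac{69414}{89}$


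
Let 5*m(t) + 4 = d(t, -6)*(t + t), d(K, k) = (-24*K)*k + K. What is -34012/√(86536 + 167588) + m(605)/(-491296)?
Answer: -53073623/1228240 - 17006*√7059/21177 ≈ -110.68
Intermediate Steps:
d(K, k) = K - 24*K*k (d(K, k) = -24*K*k + K = K - 24*K*k)
m(t) = -⅘ + 58*t² (m(t) = -⅘ + ((t*(1 - 24*(-6)))*(t + t))/5 = -⅘ + ((t*(1 + 144))*(2*t))/5 = -⅘ + ((t*145)*(2*t))/5 = -⅘ + ((145*t)*(2*t))/5 = -⅘ + (290*t²)/5 = -⅘ + 58*t²)
-34012/√(86536 + 167588) + m(605)/(-491296) = -34012/√(86536 + 167588) + (-⅘ + 58*605²)/(-491296) = -34012*√7059/42354 + (-⅘ + 58*366025)*(-1/491296) = -34012*√7059/42354 + (-⅘ + 21229450)*(-1/491296) = -17006*√7059/21177 + (106147246/5)*(-1/491296) = -17006*√7059/21177 - 53073623/1228240 = -53073623/1228240 - 17006*√7059/21177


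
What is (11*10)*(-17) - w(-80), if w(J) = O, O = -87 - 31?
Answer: -1752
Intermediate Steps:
O = -118
w(J) = -118
(11*10)*(-17) - w(-80) = (11*10)*(-17) - 1*(-118) = 110*(-17) + 118 = -1870 + 118 = -1752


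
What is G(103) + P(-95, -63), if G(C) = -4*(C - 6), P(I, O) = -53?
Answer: -441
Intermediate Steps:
G(C) = 24 - 4*C (G(C) = -4*(-6 + C) = 24 - 4*C)
G(103) + P(-95, -63) = (24 - 4*103) - 53 = (24 - 412) - 53 = -388 - 53 = -441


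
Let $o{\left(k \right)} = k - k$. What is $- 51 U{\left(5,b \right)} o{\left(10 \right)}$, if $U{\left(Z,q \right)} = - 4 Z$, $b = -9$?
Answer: $0$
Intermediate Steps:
$o{\left(k \right)} = 0$
$- 51 U{\left(5,b \right)} o{\left(10 \right)} = - 51 \left(\left(-4\right) 5\right) 0 = \left(-51\right) \left(-20\right) 0 = 1020 \cdot 0 = 0$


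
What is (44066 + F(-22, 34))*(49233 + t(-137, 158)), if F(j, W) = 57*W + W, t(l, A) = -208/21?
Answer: 15862930010/7 ≈ 2.2661e+9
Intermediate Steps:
t(l, A) = -208/21 (t(l, A) = -208*1/21 = -208/21)
F(j, W) = 58*W
(44066 + F(-22, 34))*(49233 + t(-137, 158)) = (44066 + 58*34)*(49233 - 208/21) = (44066 + 1972)*(1033685/21) = 46038*(1033685/21) = 15862930010/7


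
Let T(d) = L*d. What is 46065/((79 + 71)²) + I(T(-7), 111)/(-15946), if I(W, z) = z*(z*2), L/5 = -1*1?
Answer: 6003583/11959500 ≈ 0.50199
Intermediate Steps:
L = -5 (L = 5*(-1*1) = 5*(-1) = -5)
T(d) = -5*d
I(W, z) = 2*z² (I(W, z) = z*(2*z) = 2*z²)
46065/((79 + 71)²) + I(T(-7), 111)/(-15946) = 46065/((79 + 71)²) + (2*111²)/(-15946) = 46065/(150²) + (2*12321)*(-1/15946) = 46065/22500 + 24642*(-1/15946) = 46065*(1/22500) - 12321/7973 = 3071/1500 - 12321/7973 = 6003583/11959500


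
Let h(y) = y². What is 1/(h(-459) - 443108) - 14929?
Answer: -3469902684/232427 ≈ -14929.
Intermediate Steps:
1/(h(-459) - 443108) - 14929 = 1/((-459)² - 443108) - 14929 = 1/(210681 - 443108) - 14929 = 1/(-232427) - 14929 = -1/232427 - 14929 = -3469902684/232427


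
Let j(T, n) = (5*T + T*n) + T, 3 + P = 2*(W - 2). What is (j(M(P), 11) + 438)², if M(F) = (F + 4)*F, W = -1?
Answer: 1447209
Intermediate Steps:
P = -9 (P = -3 + 2*(-1 - 2) = -3 + 2*(-3) = -3 - 6 = -9)
M(F) = F*(4 + F) (M(F) = (4 + F)*F = F*(4 + F))
j(T, n) = 6*T + T*n
(j(M(P), 11) + 438)² = ((-9*(4 - 9))*(6 + 11) + 438)² = (-9*(-5)*17 + 438)² = (45*17 + 438)² = (765 + 438)² = 1203² = 1447209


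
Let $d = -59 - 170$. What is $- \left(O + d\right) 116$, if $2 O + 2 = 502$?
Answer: $-2436$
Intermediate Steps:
$O = 250$ ($O = -1 + \frac{1}{2} \cdot 502 = -1 + 251 = 250$)
$d = -229$ ($d = -59 - 170 = -229$)
$- \left(O + d\right) 116 = - \left(250 - 229\right) 116 = - 21 \cdot 116 = \left(-1\right) 2436 = -2436$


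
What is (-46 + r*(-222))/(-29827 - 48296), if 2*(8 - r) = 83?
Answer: -7391/78123 ≈ -0.094607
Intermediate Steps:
r = -67/2 (r = 8 - ½*83 = 8 - 83/2 = -67/2 ≈ -33.500)
(-46 + r*(-222))/(-29827 - 48296) = (-46 - 67/2*(-222))/(-29827 - 48296) = (-46 + 7437)/(-78123) = 7391*(-1/78123) = -7391/78123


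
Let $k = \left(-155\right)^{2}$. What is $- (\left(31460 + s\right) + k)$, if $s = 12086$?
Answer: $-67571$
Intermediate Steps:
$k = 24025$
$- (\left(31460 + s\right) + k) = - (\left(31460 + 12086\right) + 24025) = - (43546 + 24025) = \left(-1\right) 67571 = -67571$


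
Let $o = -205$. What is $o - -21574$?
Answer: $21369$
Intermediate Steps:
$o - -21574 = -205 - -21574 = -205 + 21574 = 21369$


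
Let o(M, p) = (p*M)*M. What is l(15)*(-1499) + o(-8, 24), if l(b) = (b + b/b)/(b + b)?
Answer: 11048/15 ≈ 736.53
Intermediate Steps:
o(M, p) = p*M**2 (o(M, p) = (M*p)*M = p*M**2)
l(b) = (1 + b)/(2*b) (l(b) = (b + 1)/((2*b)) = (1 + b)*(1/(2*b)) = (1 + b)/(2*b))
l(15)*(-1499) + o(-8, 24) = ((1/2)*(1 + 15)/15)*(-1499) + 24*(-8)**2 = ((1/2)*(1/15)*16)*(-1499) + 24*64 = (8/15)*(-1499) + 1536 = -11992/15 + 1536 = 11048/15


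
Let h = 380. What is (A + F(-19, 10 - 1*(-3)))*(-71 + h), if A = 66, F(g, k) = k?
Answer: 24411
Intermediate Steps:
(A + F(-19, 10 - 1*(-3)))*(-71 + h) = (66 + (10 - 1*(-3)))*(-71 + 380) = (66 + (10 + 3))*309 = (66 + 13)*309 = 79*309 = 24411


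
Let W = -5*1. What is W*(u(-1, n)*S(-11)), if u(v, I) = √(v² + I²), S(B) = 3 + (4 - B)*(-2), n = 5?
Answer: 135*√26 ≈ 688.37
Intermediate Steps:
S(B) = -5 + 2*B (S(B) = 3 + (-8 + 2*B) = -5 + 2*B)
u(v, I) = √(I² + v²)
W = -5
W*(u(-1, n)*S(-11)) = -5*√(5² + (-1)²)*(-5 + 2*(-11)) = -5*√(25 + 1)*(-5 - 22) = -5*√26*(-27) = -(-135)*√26 = 135*√26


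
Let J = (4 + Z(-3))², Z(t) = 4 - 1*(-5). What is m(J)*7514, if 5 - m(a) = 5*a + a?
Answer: -7581626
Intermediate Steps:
Z(t) = 9 (Z(t) = 4 + 5 = 9)
J = 169 (J = (4 + 9)² = 13² = 169)
m(a) = 5 - 6*a (m(a) = 5 - (5*a + a) = 5 - 6*a)
m(J)*7514 = (5 - 6*169)*7514 = (5 - 1014)*7514 = -1009*7514 = -7581626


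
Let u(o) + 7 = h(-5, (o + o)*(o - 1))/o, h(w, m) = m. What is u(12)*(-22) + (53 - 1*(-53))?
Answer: -224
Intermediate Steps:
u(o) = -9 + 2*o (u(o) = -7 + ((o + o)*(o - 1))/o = -7 + ((2*o)*(-1 + o))/o = -7 + (2*o*(-1 + o))/o = -7 + (-2 + 2*o) = -9 + 2*o)
u(12)*(-22) + (53 - 1*(-53)) = (-9 + 2*12)*(-22) + (53 - 1*(-53)) = (-9 + 24)*(-22) + (53 + 53) = 15*(-22) + 106 = -330 + 106 = -224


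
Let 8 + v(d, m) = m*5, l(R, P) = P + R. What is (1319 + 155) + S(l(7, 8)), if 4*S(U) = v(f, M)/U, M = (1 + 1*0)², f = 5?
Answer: 29479/20 ≈ 1473.9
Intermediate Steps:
M = 1 (M = (1 + 0)² = 1² = 1)
v(d, m) = -8 + 5*m (v(d, m) = -8 + m*5 = -8 + 5*m)
S(U) = -3/(4*U) (S(U) = ((-8 + 5*1)/U)/4 = ((-8 + 5)/U)/4 = (-3/U)/4 = -3/(4*U))
(1319 + 155) + S(l(7, 8)) = (1319 + 155) - 3/(4*(8 + 7)) = 1474 - ¾/15 = 1474 - ¾*1/15 = 1474 - 1/20 = 29479/20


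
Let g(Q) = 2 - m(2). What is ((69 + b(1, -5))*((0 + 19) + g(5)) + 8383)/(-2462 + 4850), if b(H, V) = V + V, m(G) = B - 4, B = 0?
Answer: 1643/398 ≈ 4.1281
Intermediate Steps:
m(G) = -4 (m(G) = 0 - 4 = -4)
b(H, V) = 2*V
g(Q) = 6 (g(Q) = 2 - 1*(-4) = 2 + 4 = 6)
((69 + b(1, -5))*((0 + 19) + g(5)) + 8383)/(-2462 + 4850) = ((69 + 2*(-5))*((0 + 19) + 6) + 8383)/(-2462 + 4850) = ((69 - 10)*(19 + 6) + 8383)/2388 = (59*25 + 8383)*(1/2388) = (1475 + 8383)*(1/2388) = 9858*(1/2388) = 1643/398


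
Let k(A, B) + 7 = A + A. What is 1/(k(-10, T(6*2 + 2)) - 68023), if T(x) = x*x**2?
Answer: -1/68050 ≈ -1.4695e-5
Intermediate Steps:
T(x) = x**3
k(A, B) = -7 + 2*A (k(A, B) = -7 + (A + A) = -7 + 2*A)
1/(k(-10, T(6*2 + 2)) - 68023) = 1/((-7 + 2*(-10)) - 68023) = 1/((-7 - 20) - 68023) = 1/(-27 - 68023) = 1/(-68050) = -1/68050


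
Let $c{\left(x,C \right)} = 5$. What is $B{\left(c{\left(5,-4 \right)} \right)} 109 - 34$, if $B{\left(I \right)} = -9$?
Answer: $-1015$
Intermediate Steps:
$B{\left(c{\left(5,-4 \right)} \right)} 109 - 34 = \left(-9\right) 109 - 34 = -981 - 34 = -1015$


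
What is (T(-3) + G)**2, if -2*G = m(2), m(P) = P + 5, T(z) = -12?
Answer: 961/4 ≈ 240.25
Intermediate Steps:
m(P) = 5 + P
G = -7/2 (G = -(5 + 2)/2 = -1/2*7 = -7/2 ≈ -3.5000)
(T(-3) + G)**2 = (-12 - 7/2)**2 = (-31/2)**2 = 961/4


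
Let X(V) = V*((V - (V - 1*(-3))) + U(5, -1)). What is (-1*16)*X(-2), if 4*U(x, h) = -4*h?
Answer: -64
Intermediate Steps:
U(x, h) = -h (U(x, h) = (-4*h)/4 = -h)
X(V) = -2*V (X(V) = V*((V - (V - 1*(-3))) - 1*(-1)) = V*((V - (V + 3)) + 1) = V*((V - (3 + V)) + 1) = V*((V + (-3 - V)) + 1) = V*(-3 + 1) = V*(-2) = -2*V)
(-1*16)*X(-2) = (-1*16)*(-2*(-2)) = -16*4 = -64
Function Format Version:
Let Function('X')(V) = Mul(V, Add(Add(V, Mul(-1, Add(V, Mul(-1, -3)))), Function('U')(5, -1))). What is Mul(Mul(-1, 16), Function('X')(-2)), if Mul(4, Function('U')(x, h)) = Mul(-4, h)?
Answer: -64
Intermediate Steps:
Function('U')(x, h) = Mul(-1, h) (Function('U')(x, h) = Mul(Rational(1, 4), Mul(-4, h)) = Mul(-1, h))
Function('X')(V) = Mul(-2, V) (Function('X')(V) = Mul(V, Add(Add(V, Mul(-1, Add(V, Mul(-1, -3)))), Mul(-1, -1))) = Mul(V, Add(Add(V, Mul(-1, Add(V, 3))), 1)) = Mul(V, Add(Add(V, Mul(-1, Add(3, V))), 1)) = Mul(V, Add(Add(V, Add(-3, Mul(-1, V))), 1)) = Mul(V, Add(-3, 1)) = Mul(V, -2) = Mul(-2, V))
Mul(Mul(-1, 16), Function('X')(-2)) = Mul(Mul(-1, 16), Mul(-2, -2)) = Mul(-16, 4) = -64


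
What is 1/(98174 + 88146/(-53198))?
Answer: 26599/2611286153 ≈ 1.0186e-5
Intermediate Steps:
1/(98174 + 88146/(-53198)) = 1/(98174 + 88146*(-1/53198)) = 1/(98174 - 44073/26599) = 1/(2611286153/26599) = 26599/2611286153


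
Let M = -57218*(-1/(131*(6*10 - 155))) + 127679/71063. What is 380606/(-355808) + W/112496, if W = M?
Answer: -147918090880252707/138277418312700230 ≈ -1.0697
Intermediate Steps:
M = -2477117579/884379035 (M = -57218*(-1/(131*(60 - 155))) + 127679*(1/71063) = -57218/((-95*(-131))) + 127679/71063 = -57218/12445 + 127679/71063 = -2477117579/884379035 ≈ -2.8010)
W = -2477117579/884379035 ≈ -2.8010
380606/(-355808) + W/112496 = 380606/(-355808) - 2477117579/884379035/112496 = 380606*(-1/355808) - 2477117579/884379035*1/112496 = -190303/177904 - 2477117579/99489103921360 = -147918090880252707/138277418312700230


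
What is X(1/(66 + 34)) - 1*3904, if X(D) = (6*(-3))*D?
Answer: -195209/50 ≈ -3904.2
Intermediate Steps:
X(D) = -18*D
X(1/(66 + 34)) - 1*3904 = -18/(66 + 34) - 1*3904 = -18/100 - 3904 = -18*1/100 - 3904 = -9/50 - 3904 = -195209/50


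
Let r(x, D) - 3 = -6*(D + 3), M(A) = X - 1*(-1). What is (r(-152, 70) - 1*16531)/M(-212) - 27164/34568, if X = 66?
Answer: -147075169/579014 ≈ -254.01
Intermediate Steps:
M(A) = 67 (M(A) = 66 - 1*(-1) = 66 + 1 = 67)
r(x, D) = -15 - 6*D (r(x, D) = 3 - 6*(D + 3) = 3 - 6*(3 + D) = 3 + (-18 - 6*D) = -15 - 6*D)
(r(-152, 70) - 1*16531)/M(-212) - 27164/34568 = ((-15 - 6*70) - 1*16531)/67 - 27164/34568 = ((-15 - 420) - 16531)*(1/67) - 27164*1/34568 = (-435 - 16531)*(1/67) - 6791/8642 = -16966*1/67 - 6791/8642 = -16966/67 - 6791/8642 = -147075169/579014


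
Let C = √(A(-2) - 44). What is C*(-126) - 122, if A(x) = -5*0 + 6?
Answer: -122 - 126*I*√38 ≈ -122.0 - 776.72*I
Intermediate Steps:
A(x) = 6 (A(x) = 0 + 6 = 6)
C = I*√38 (C = √(6 - 44) = √(-38) = I*√38 ≈ 6.1644*I)
C*(-126) - 122 = (I*√38)*(-126) - 122 = -126*I*√38 - 122 = -122 - 126*I*√38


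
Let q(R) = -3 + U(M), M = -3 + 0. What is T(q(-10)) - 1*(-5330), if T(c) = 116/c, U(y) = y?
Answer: 15932/3 ≈ 5310.7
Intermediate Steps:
M = -3
q(R) = -6 (q(R) = -3 - 3 = -6)
T(q(-10)) - 1*(-5330) = 116/(-6) - 1*(-5330) = 116*(-⅙) + 5330 = -58/3 + 5330 = 15932/3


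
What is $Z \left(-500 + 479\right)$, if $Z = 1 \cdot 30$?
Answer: $-630$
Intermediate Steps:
$Z = 30$
$Z \left(-500 + 479\right) = 30 \left(-500 + 479\right) = 30 \left(-21\right) = -630$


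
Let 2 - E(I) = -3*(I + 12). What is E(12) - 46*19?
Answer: -800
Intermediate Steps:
E(I) = 38 + 3*I (E(I) = 2 - (-3)*(I + 12) = 2 - (-3)*(12 + I) = 2 - (-36 - 3*I) = 2 + (36 + 3*I) = 38 + 3*I)
E(12) - 46*19 = (38 + 3*12) - 46*19 = (38 + 36) - 874 = 74 - 874 = -800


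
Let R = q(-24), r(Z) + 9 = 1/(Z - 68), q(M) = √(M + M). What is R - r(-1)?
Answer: 622/69 + 4*I*√3 ≈ 9.0145 + 6.9282*I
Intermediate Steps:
q(M) = √2*√M (q(M) = √(2*M) = √2*√M)
r(Z) = -9 + 1/(-68 + Z) (r(Z) = -9 + 1/(Z - 68) = -9 + 1/(-68 + Z))
R = 4*I*√3 (R = √2*√(-24) = √2*(2*I*√6) = 4*I*√3 ≈ 6.9282*I)
R - r(-1) = 4*I*√3 - (613 - 9*(-1))/(-68 - 1) = 4*I*√3 - (613 + 9)/(-69) = 4*I*√3 - (-1)*622/69 = 4*I*√3 - 1*(-622/69) = 4*I*√3 + 622/69 = 622/69 + 4*I*√3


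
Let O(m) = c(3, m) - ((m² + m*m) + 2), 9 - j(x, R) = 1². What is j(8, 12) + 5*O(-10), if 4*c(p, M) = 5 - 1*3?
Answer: -1999/2 ≈ -999.50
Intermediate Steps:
c(p, M) = ½ (c(p, M) = (5 - 1*3)/4 = (5 - 3)/4 = (¼)*2 = ½)
j(x, R) = 8 (j(x, R) = 9 - 1*1² = 9 - 1*1 = 9 - 1 = 8)
O(m) = -3/2 - 2*m² (O(m) = ½ - ((m² + m*m) + 2) = ½ - ((m² + m²) + 2) = ½ - (2*m² + 2) = ½ - (2 + 2*m²) = ½ + (-2 - 2*m²) = -3/2 - 2*m²)
j(8, 12) + 5*O(-10) = 8 + 5*(-3/2 - 2*(-10)²) = 8 + 5*(-3/2 - 2*100) = 8 + 5*(-3/2 - 200) = 8 + 5*(-403/2) = 8 - 2015/2 = -1999/2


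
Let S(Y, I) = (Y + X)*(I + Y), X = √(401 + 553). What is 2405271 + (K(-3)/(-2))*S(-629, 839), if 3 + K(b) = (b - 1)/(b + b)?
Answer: 2251166 + 735*√106 ≈ 2.2587e+6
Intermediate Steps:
K(b) = -3 + (-1 + b)/(2*b) (K(b) = -3 + (b - 1)/(b + b) = -3 + (-1 + b)/((2*b)) = -3 + (-1 + b)*(1/(2*b)) = -3 + (-1 + b)/(2*b))
X = 3*√106 (X = √954 = 3*√106 ≈ 30.887)
S(Y, I) = (I + Y)*(Y + 3*√106) (S(Y, I) = (Y + 3*√106)*(I + Y) = (I + Y)*(Y + 3*√106))
2405271 + (K(-3)/(-2))*S(-629, 839) = 2405271 + (((½)*(-1 - 5*(-3))/(-3))/(-2))*((-629)² + 839*(-629) + 3*839*√106 + 3*(-629)*√106) = 2405271 + (((½)*(-⅓)*(-1 + 15))*(-½))*(395641 - 527731 + 2517*√106 - 1887*√106) = 2405271 + (((½)*(-⅓)*14)*(-½))*(-132090 + 630*√106) = 2405271 + (-7/3*(-½))*(-132090 + 630*√106) = 2405271 + 7*(-132090 + 630*√106)/6 = 2405271 + (-154105 + 735*√106) = 2251166 + 735*√106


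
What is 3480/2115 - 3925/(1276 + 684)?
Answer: -19741/55272 ≈ -0.35716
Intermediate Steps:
3480/2115 - 3925/(1276 + 684) = 3480*(1/2115) - 3925/1960 = 232/141 - 3925*1/1960 = 232/141 - 785/392 = -19741/55272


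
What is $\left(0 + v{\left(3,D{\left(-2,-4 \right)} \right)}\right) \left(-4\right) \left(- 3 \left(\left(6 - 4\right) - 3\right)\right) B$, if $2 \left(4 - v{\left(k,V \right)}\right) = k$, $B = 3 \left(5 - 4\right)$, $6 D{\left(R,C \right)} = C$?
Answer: $-90$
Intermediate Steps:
$D{\left(R,C \right)} = \frac{C}{6}$
$B = 3$ ($B = 3 \cdot 1 = 3$)
$v{\left(k,V \right)} = 4 - \frac{k}{2}$
$\left(0 + v{\left(3,D{\left(-2,-4 \right)} \right)}\right) \left(-4\right) \left(- 3 \left(\left(6 - 4\right) - 3\right)\right) B = \left(0 + \left(4 - \frac{3}{2}\right)\right) \left(-4\right) \left(- 3 \left(\left(6 - 4\right) - 3\right)\right) 3 = \left(0 + \frac{5}{2}\right) \left(-4\right) \left(- 3 \left(2 - 3\right)\right) 3 = \frac{5}{2} \left(-4\right) \left(\left(-3\right) \left(-1\right)\right) 3 = \left(-10\right) 3 \cdot 3 = \left(-30\right) 3 = -90$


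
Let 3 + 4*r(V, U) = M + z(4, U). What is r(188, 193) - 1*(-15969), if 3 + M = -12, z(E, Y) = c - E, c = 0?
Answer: 31927/2 ≈ 15964.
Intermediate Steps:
z(E, Y) = -E (z(E, Y) = 0 - E = -E)
M = -15 (M = -3 - 12 = -15)
r(V, U) = -11/2 (r(V, U) = -¾ + (-15 - 1*4)/4 = -¾ + (-15 - 4)/4 = -¾ + (¼)*(-19) = -¾ - 19/4 = -11/2)
r(188, 193) - 1*(-15969) = -11/2 - 1*(-15969) = -11/2 + 15969 = 31927/2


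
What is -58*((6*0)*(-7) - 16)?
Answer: 928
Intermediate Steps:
-58*((6*0)*(-7) - 16) = -58*(0*(-7) - 16) = -58*(0 - 16) = -58*(-16) = 928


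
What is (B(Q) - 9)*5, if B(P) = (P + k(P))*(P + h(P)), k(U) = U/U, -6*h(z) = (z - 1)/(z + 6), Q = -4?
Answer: 35/4 ≈ 8.7500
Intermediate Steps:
h(z) = -(-1 + z)/(6*(6 + z)) (h(z) = -(z - 1)/(6*(z + 6)) = -(-1 + z)/(6*(6 + z)))
k(U) = 1
B(P) = (1 + P)*(P + (1 - P)/(6*(6 + P))) (B(P) = (P + 1)*(P + (1 - P)/(6*(6 + P))) = (1 + P)*(P + (1 - P)/(6*(6 + P))))
(B(Q) - 9)*5 = ((1 + 6*(-4)³ + 36*(-4) + 41*(-4)²)/(6*(6 - 4)) - 9)*5 = ((⅙)*(1 + 6*(-64) - 144 + 41*16)/2 - 9)*5 = ((⅙)*(½)*(1 - 384 - 144 + 656) - 9)*5 = ((⅙)*(½)*129 - 9)*5 = (43/4 - 9)*5 = (7/4)*5 = 35/4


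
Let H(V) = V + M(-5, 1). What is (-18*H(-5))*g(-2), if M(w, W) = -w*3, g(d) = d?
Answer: 360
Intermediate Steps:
M(w, W) = -3*w
H(V) = 15 + V (H(V) = V - 3*(-5) = V + 15 = 15 + V)
(-18*H(-5))*g(-2) = -18*(15 - 5)*(-2) = -18*10*(-2) = -180*(-2) = 360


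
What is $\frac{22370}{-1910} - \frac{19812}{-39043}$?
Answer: $- \frac{83555099}{7457213} \approx -11.205$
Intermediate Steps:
$\frac{22370}{-1910} - \frac{19812}{-39043} = 22370 \left(- \frac{1}{1910}\right) - - \frac{19812}{39043} = - \frac{2237}{191} + \frac{19812}{39043} = - \frac{83555099}{7457213}$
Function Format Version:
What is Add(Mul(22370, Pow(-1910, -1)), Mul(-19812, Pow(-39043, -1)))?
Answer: Rational(-83555099, 7457213) ≈ -11.205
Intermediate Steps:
Add(Mul(22370, Pow(-1910, -1)), Mul(-19812, Pow(-39043, -1))) = Add(Mul(22370, Rational(-1, 1910)), Mul(-19812, Rational(-1, 39043))) = Add(Rational(-2237, 191), Rational(19812, 39043)) = Rational(-83555099, 7457213)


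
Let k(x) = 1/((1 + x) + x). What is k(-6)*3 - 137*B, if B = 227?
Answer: -342092/11 ≈ -31099.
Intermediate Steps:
k(x) = 1/(1 + 2*x)
k(-6)*3 - 137*B = 3/(1 + 2*(-6)) - 137*227 = 3/(1 - 12) - 31099 = 3/(-11) - 31099 = -1/11*3 - 31099 = -3/11 - 31099 = -342092/11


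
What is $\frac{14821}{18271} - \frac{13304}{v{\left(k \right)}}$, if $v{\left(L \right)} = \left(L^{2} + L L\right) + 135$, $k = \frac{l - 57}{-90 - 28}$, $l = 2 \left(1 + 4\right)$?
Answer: $- \frac{1678342194549}{17212725409} \approx -97.506$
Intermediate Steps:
$l = 10$ ($l = 2 \cdot 5 = 10$)
$k = \frac{47}{118}$ ($k = \frac{10 - 57}{-90 - 28} = - \frac{47}{-118} = \left(-47\right) \left(- \frac{1}{118}\right) = \frac{47}{118} \approx 0.3983$)
$v{\left(L \right)} = 135 + 2 L^{2}$ ($v{\left(L \right)} = \left(L^{2} + L^{2}\right) + 135 = 2 L^{2} + 135 = 135 + 2 L^{2}$)
$\frac{14821}{18271} - \frac{13304}{v{\left(k \right)}} = \frac{14821}{18271} - \frac{13304}{135 + 2 \left(\frac{47}{118}\right)^{2}} = 14821 \cdot \frac{1}{18271} - \frac{13304}{135 + 2 \cdot \frac{2209}{13924}} = \frac{14821}{18271} - \frac{13304}{135 + \frac{2209}{6962}} = \frac{14821}{18271} - \frac{13304}{\frac{942079}{6962}} = \frac{14821}{18271} - \frac{92622448}{942079} = - \frac{1678342194549}{17212725409}$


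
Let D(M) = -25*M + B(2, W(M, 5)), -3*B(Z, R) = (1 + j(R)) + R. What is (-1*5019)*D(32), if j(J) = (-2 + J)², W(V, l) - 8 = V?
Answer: 6499605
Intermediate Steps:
W(V, l) = 8 + V
B(Z, R) = -⅓ - R/3 - (-2 + R)²/3 (B(Z, R) = -((1 + (-2 + R)²) + R)/3 = -(1 + R + (-2 + R)²)/3 = -⅓ - R/3 - (-2 + R)²/3)
D(M) = 19/3 - 24*M - (8 + M)²/3 (D(M) = -25*M + (-5/3 + (8 + M) - (8 + M)²/3) = -25*M + (19/3 + M - (8 + M)²/3) = 19/3 - 24*M - (8 + M)²/3)
(-1*5019)*D(32) = (-1*5019)*(-15 - 88/3*32 - ⅓*32²) = -5019*(-15 - 2816/3 - ⅓*1024) = -5019*(-15 - 2816/3 - 1024/3) = -5019*(-1295) = 6499605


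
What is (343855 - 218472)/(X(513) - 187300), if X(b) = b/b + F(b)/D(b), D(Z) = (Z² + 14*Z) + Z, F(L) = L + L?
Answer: -33101112/49446935 ≈ -0.66943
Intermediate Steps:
F(L) = 2*L
D(Z) = Z² + 15*Z
X(b) = 1 + 2/(15 + b) (X(b) = b/b + (2*b)/((b*(15 + b))) = 1 + (2*b)*(1/(b*(15 + b))) = 1 + 2/(15 + b))
(343855 - 218472)/(X(513) - 187300) = (343855 - 218472)/((17 + 513)/(15 + 513) - 187300) = 125383/(530/528 - 187300) = 125383/((1/528)*530 - 187300) = 125383/(265/264 - 187300) = 125383/(-49446935/264) = 125383*(-264/49446935) = -33101112/49446935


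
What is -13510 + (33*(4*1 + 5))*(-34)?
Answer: -23608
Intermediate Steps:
-13510 + (33*(4*1 + 5))*(-34) = -13510 + (33*(4 + 5))*(-34) = -13510 + (33*9)*(-34) = -13510 + 297*(-34) = -13510 - 10098 = -23608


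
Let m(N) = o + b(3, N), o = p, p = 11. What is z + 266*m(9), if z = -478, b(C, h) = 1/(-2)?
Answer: 2315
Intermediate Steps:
b(C, h) = -½
o = 11
m(N) = 21/2 (m(N) = 11 - ½ = 21/2)
z + 266*m(9) = -478 + 266*(21/2) = -478 + 2793 = 2315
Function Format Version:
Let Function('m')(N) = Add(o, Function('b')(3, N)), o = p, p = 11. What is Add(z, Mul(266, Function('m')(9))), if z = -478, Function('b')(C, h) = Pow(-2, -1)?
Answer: 2315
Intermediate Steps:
Function('b')(C, h) = Rational(-1, 2)
o = 11
Function('m')(N) = Rational(21, 2) (Function('m')(N) = Add(11, Rational(-1, 2)) = Rational(21, 2))
Add(z, Mul(266, Function('m')(9))) = Add(-478, Mul(266, Rational(21, 2))) = Add(-478, 2793) = 2315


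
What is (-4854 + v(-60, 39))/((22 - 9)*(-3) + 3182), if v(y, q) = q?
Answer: -4815/3143 ≈ -1.5320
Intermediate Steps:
(-4854 + v(-60, 39))/((22 - 9)*(-3) + 3182) = (-4854 + 39)/((22 - 9)*(-3) + 3182) = -4815/(13*(-3) + 3182) = -4815/(-39 + 3182) = -4815/3143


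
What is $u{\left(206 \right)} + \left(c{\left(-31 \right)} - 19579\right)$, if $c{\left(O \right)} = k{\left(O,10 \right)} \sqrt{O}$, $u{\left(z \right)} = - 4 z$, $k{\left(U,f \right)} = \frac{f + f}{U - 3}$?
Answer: $-20403 - \frac{10 i \sqrt{31}}{17} \approx -20403.0 - 3.2752 i$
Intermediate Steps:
$k{\left(U,f \right)} = \frac{2 f}{-3 + U}$
$c{\left(O \right)} = \frac{20 \sqrt{O}}{-3 + O}$ ($c{\left(O \right)} = 2 \cdot 10 \frac{1}{-3 + O} \sqrt{O} = \frac{20}{-3 + O} \sqrt{O} = \frac{20 \sqrt{O}}{-3 + O}$)
$u{\left(206 \right)} + \left(c{\left(-31 \right)} - 19579\right) = \left(-4\right) 206 + \left(\frac{20 \sqrt{-31}}{-3 - 31} - 19579\right) = -824 - \left(19579 - \frac{20 i \sqrt{31}}{-34}\right) = -824 - \left(19579 - 20 i \sqrt{31} \left(- \frac{1}{34}\right)\right) = -824 - \left(19579 + \frac{10 i \sqrt{31}}{17}\right) = -20403 - \frac{10 i \sqrt{31}}{17}$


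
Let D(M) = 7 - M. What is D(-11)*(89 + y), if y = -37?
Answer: 936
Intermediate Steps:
D(-11)*(89 + y) = (7 - 1*(-11))*(89 - 37) = (7 + 11)*52 = 18*52 = 936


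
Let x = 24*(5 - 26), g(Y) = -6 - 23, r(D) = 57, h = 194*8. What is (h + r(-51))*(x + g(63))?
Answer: -857597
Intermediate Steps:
h = 1552
g(Y) = -29
x = -504 (x = 24*(-21) = -504)
(h + r(-51))*(x + g(63)) = (1552 + 57)*(-504 - 29) = 1609*(-533) = -857597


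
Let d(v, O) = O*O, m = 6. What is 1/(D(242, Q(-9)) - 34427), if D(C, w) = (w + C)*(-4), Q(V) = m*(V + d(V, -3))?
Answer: -1/35395 ≈ -2.8253e-5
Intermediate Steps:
d(v, O) = O**2
Q(V) = 54 + 6*V (Q(V) = 6*(V + (-3)**2) = 6*(V + 9) = 6*(9 + V) = 54 + 6*V)
D(C, w) = -4*C - 4*w (D(C, w) = (C + w)*(-4) = -4*C - 4*w)
1/(D(242, Q(-9)) - 34427) = 1/((-4*242 - 4*(54 + 6*(-9))) - 34427) = 1/((-968 - 4*(54 - 54)) - 34427) = 1/((-968 - 4*0) - 34427) = 1/((-968 + 0) - 34427) = 1/(-968 - 34427) = 1/(-35395) = -1/35395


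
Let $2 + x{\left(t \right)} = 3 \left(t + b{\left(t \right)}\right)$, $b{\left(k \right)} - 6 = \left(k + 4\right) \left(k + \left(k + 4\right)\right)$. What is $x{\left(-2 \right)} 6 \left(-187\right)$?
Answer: $-11220$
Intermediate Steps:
$b{\left(k \right)} = 6 + \left(4 + k\right) \left(4 + 2 k\right)$ ($b{\left(k \right)} = 6 + \left(k + 4\right) \left(k + \left(k + 4\right)\right) = 6 + \left(4 + k\right) \left(k + \left(4 + k\right)\right) = 6 + \left(4 + k\right) \left(4 + 2 k\right)$)
$x{\left(t \right)} = 64 + 6 t^{2} + 39 t$ ($x{\left(t \right)} = -2 + 3 \left(t + \left(22 + 2 t^{2} + 12 t\right)\right) = -2 + 3 \left(22 + 2 t^{2} + 13 t\right) = -2 + \left(66 + 6 t^{2} + 39 t\right) = 64 + 6 t^{2} + 39 t$)
$x{\left(-2 \right)} 6 \left(-187\right) = \left(64 + 6 \left(-2\right)^{2} + 39 \left(-2\right)\right) 6 \left(-187\right) = \left(64 + 6 \cdot 4 - 78\right) 6 \left(-187\right) = \left(64 + 24 - 78\right) 6 \left(-187\right) = 10 \cdot 6 \left(-187\right) = 60 \left(-187\right) = -11220$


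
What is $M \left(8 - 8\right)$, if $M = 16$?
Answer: $0$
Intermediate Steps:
$M \left(8 - 8\right) = 16 \left(8 - 8\right) = 16 \cdot 0 = 0$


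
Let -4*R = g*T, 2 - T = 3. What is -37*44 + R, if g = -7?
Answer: -6519/4 ≈ -1629.8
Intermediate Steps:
T = -1 (T = 2 - 1*3 = 2 - 3 = -1)
R = -7/4 (R = -(-7)*(-1)/4 = -¼*7 = -7/4 ≈ -1.7500)
-37*44 + R = -37*44 - 7/4 = -1628 - 7/4 = -6519/4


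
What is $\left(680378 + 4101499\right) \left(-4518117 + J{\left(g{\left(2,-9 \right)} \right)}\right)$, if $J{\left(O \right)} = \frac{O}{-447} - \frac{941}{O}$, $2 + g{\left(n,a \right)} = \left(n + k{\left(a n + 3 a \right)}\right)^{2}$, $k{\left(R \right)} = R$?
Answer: $- \frac{5945788874843164151}{275203} \approx -2.1605 \cdot 10^{13}$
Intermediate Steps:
$g{\left(n,a \right)} = -2 + \left(n + 3 a + a n\right)^{2}$ ($g{\left(n,a \right)} = -2 + \left(n + \left(a n + 3 a\right)\right)^{2} = -2 + \left(n + \left(3 a + a n\right)\right)^{2} = -2 + \left(n + 3 a + a n\right)^{2}$)
$J{\left(O \right)} = - \frac{941}{O} - \frac{O}{447}$ ($J{\left(O \right)} = O \left(- \frac{1}{447}\right) - \frac{941}{O} = - \frac{O}{447} - \frac{941}{O} = - \frac{941}{O} - \frac{O}{447}$)
$\left(680378 + 4101499\right) \left(-4518117 + J{\left(g{\left(2,-9 \right)} \right)}\right) = \left(680378 + 4101499\right) \left(-4518117 - \left(\frac{941}{-2 + \left(2 - 9 \left(3 + 2\right)\right)^{2}} + \frac{-2 + \left(2 - 9 \left(3 + 2\right)\right)^{2}}{447}\right)\right) = 4781877 \left(-4518117 - \left(\frac{941}{-2 + \left(2 - 45\right)^{2}} + \frac{-2 + \left(2 - 45\right)^{2}}{447}\right)\right) = 4781877 \left(-4518117 - \left(\frac{941}{-2 + \left(-43\right)^{2}} + \frac{-2 + \left(-43\right)^{2}}{447}\right)\right) = 4781877 \left(-4518117 - \left(\frac{941}{-2 + 1849} + \frac{-2 + 1849}{447}\right)\right) = 4781877 \left(-4518117 - \left(\frac{1847}{447} + \frac{941}{1847}\right)\right) = 4781877 \left(-4518117 - \frac{3832036}{825609}\right) = 4781877 \left(- \frac{3730201890289}{825609}\right) = - \frac{5945788874843164151}{275203}$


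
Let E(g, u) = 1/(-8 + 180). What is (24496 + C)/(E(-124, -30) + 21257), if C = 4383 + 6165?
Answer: 6027568/3656205 ≈ 1.6486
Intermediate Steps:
C = 10548
E(g, u) = 1/172
(24496 + C)/(E(-124, -30) + 21257) = (24496 + 10548)/(1/172 + 21257) = 35044/(3656205/172) = 35044*(172/3656205) = 6027568/3656205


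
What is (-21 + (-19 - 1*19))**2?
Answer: 3481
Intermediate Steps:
(-21 + (-19 - 1*19))**2 = (-21 + (-19 - 19))**2 = (-21 - 38)**2 = (-59)**2 = 3481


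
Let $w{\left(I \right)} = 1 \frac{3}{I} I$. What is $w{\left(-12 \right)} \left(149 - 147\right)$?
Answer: $6$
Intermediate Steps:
$w{\left(I \right)} = 3$ ($w{\left(I \right)} = \frac{3}{I} I = 3$)
$w{\left(-12 \right)} \left(149 - 147\right) = 3 \left(149 - 147\right) = 3 \cdot 2 = 6$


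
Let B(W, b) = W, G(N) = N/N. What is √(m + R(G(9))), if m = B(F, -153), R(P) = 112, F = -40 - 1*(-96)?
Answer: 2*√42 ≈ 12.961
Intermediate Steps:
G(N) = 1
F = 56 (F = -40 + 96 = 56)
m = 56
√(m + R(G(9))) = √(56 + 112) = √168 = 2*√42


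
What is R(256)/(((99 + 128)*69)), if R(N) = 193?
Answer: 193/15663 ≈ 0.012322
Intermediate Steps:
R(256)/(((99 + 128)*69)) = 193/(((99 + 128)*69)) = 193/((227*69)) = 193/15663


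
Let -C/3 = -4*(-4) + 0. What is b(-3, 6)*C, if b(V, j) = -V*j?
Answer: -864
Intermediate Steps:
C = -48 (C = -3*(-4*(-4) + 0) = -3*(16 + 0) = -3*16 = -48)
b(V, j) = -V*j
b(-3, 6)*C = -1*(-3)*6*(-48) = 18*(-48) = -864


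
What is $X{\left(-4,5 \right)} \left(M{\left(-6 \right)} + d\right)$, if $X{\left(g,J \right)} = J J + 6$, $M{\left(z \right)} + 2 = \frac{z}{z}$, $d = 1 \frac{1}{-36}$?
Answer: $- \frac{1147}{36} \approx -31.861$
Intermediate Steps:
$d = - \frac{1}{36}$ ($d = 1 \left(- \frac{1}{36}\right) = - \frac{1}{36} \approx -0.027778$)
$M{\left(z \right)} = -1$ ($M{\left(z \right)} = -2 + \frac{z}{z} = -2 + 1 = -1$)
$X{\left(g,J \right)} = 6 + J^{2}$ ($X{\left(g,J \right)} = J^{2} + 6 = 6 + J^{2}$)
$X{\left(-4,5 \right)} \left(M{\left(-6 \right)} + d\right) = \left(6 + 5^{2}\right) \left(-1 - \frac{1}{36}\right) = \left(6 + 25\right) \left(- \frac{37}{36}\right) = 31 \left(- \frac{37}{36}\right) = - \frac{1147}{36}$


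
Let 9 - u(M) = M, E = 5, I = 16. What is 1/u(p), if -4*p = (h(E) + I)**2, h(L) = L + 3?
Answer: 1/153 ≈ 0.0065359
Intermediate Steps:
h(L) = 3 + L
p = -144 (p = -((3 + 5) + 16)**2/4 = -(8 + 16)**2/4 = -1/4*24**2 = -1/4*576 = -144)
u(M) = 9 - M
1/u(p) = 1/(9 - 1*(-144)) = 1/(9 + 144) = 1/153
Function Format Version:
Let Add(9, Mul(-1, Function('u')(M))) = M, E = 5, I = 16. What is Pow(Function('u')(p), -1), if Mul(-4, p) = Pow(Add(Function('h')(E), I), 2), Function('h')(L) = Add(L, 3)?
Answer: Rational(1, 153) ≈ 0.0065359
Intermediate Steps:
Function('h')(L) = Add(3, L)
p = -144 (p = Mul(Rational(-1, 4), Pow(Add(Add(3, 5), 16), 2)) = Mul(Rational(-1, 4), Pow(Add(8, 16), 2)) = Mul(Rational(-1, 4), Pow(24, 2)) = Mul(Rational(-1, 4), 576) = -144)
Function('u')(M) = Add(9, Mul(-1, M))
Pow(Function('u')(p), -1) = Pow(Add(9, Mul(-1, -144)), -1) = Pow(Add(9, 144), -1) = Pow(153, -1) = Rational(1, 153)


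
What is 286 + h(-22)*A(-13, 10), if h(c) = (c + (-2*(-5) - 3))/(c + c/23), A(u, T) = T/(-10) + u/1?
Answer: 24363/88 ≈ 276.85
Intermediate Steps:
A(u, T) = u - T/10 (A(u, T) = T*(-⅒) + u*1 = -T/10 + u = u - T/10)
h(c) = 23*(7 + c)/(24*c) (h(c) = (c + (10 - 3))/(c + c*(1/23)) = (c + 7)/(c + c/23) = (7 + c)/((24*c/23)) = (7 + c)*(23/(24*c)) = 23*(7 + c)/(24*c))
286 + h(-22)*A(-13, 10) = 286 + ((23/24)*(7 - 22)/(-22))*(-13 - ⅒*10) = 286 + ((23/24)*(-1/22)*(-15))*(-13 - 1) = 286 + (115/176)*(-14) = 286 - 805/88 = 24363/88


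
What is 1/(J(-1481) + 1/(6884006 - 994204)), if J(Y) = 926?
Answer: 5889802/5453956653 ≈ 0.0010799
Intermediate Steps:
1/(J(-1481) + 1/(6884006 - 994204)) = 1/(926 + 1/(6884006 - 994204)) = 1/(926 + 1/5889802) = 1/(5453956653/5889802) = 5889802/5453956653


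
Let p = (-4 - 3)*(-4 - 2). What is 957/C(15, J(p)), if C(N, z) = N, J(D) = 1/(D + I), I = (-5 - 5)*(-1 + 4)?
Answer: 319/5 ≈ 63.800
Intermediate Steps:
p = 42 (p = -7*(-6) = 42)
I = -30 (I = -10*3 = -30)
J(D) = 1/(-30 + D) (J(D) = 1/(D - 30) = 1/(-30 + D))
957/C(15, J(p)) = 957/15 = 957*(1/15) = 319/5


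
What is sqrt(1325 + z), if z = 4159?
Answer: 2*sqrt(1371) ≈ 74.054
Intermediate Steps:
sqrt(1325 + z) = sqrt(1325 + 4159) = sqrt(5484) = 2*sqrt(1371)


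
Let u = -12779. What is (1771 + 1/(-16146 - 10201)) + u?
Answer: -290027777/26347 ≈ -11008.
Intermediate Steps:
(1771 + 1/(-16146 - 10201)) + u = (1771 + 1/(-16146 - 10201)) - 12779 = (1771 + 1/(-26347)) - 12779 = (1771 - 1/26347) - 12779 = 46660536/26347 - 12779 = -290027777/26347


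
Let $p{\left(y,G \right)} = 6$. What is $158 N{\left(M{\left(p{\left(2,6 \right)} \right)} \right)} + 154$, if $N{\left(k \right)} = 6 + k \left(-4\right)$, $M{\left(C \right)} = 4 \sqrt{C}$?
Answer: $1102 - 2528 \sqrt{6} \approx -5090.3$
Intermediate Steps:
$N{\left(k \right)} = 6 - 4 k$
$158 N{\left(M{\left(p{\left(2,6 \right)} \right)} \right)} + 154 = 158 \left(6 - 4 \cdot 4 \sqrt{6}\right) + 154 = 158 \left(6 - 16 \sqrt{6}\right) + 154 = \left(948 - 2528 \sqrt{6}\right) + 154 = 1102 - 2528 \sqrt{6}$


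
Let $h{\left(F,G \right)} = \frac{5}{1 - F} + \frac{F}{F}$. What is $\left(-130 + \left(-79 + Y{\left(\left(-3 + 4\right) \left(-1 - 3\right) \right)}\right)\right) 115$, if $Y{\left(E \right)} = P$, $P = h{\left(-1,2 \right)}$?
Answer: $- \frac{47265}{2} \approx -23633.0$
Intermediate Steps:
$h{\left(F,G \right)} = 1 + \frac{5}{1 - F}$ ($h{\left(F,G \right)} = \frac{5}{1 - F} + 1 = 1 + \frac{5}{1 - F}$)
$P = \frac{7}{2}$ ($P = \frac{-6 - 1}{-1 - 1} = \frac{1}{-2} \left(-7\right) = \left(- \frac{1}{2}\right) \left(-7\right) = \frac{7}{2} \approx 3.5$)
$Y{\left(E \right)} = \frac{7}{2}$
$\left(-130 + \left(-79 + Y{\left(\left(-3 + 4\right) \left(-1 - 3\right) \right)}\right)\right) 115 = \left(-130 + \left(-79 + \frac{7}{2}\right)\right) 115 = \left(-130 - \frac{151}{2}\right) 115 = \left(- \frac{411}{2}\right) 115 = - \frac{47265}{2}$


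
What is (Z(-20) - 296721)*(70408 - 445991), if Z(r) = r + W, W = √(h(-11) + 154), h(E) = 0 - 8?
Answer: 111450875003 - 375583*√146 ≈ 1.1145e+11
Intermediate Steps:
h(E) = -8
W = √146 (W = √(-8 + 154) = √146 ≈ 12.083)
Z(r) = r + √146
(Z(-20) - 296721)*(70408 - 445991) = ((-20 + √146) - 296721)*(70408 - 445991) = (-296741 + √146)*(-375583) = 111450875003 - 375583*√146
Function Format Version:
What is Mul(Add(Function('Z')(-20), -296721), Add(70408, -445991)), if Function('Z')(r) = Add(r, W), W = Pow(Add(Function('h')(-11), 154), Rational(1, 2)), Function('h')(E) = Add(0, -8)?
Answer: Add(111450875003, Mul(-375583, Pow(146, Rational(1, 2)))) ≈ 1.1145e+11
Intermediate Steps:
Function('h')(E) = -8
W = Pow(146, Rational(1, 2)) (W = Pow(Add(-8, 154), Rational(1, 2)) = Pow(146, Rational(1, 2)) ≈ 12.083)
Function('Z')(r) = Add(r, Pow(146, Rational(1, 2)))
Mul(Add(Function('Z')(-20), -296721), Add(70408, -445991)) = Mul(Add(Add(-20, Pow(146, Rational(1, 2))), -296721), Add(70408, -445991)) = Mul(Add(-296741, Pow(146, Rational(1, 2))), -375583) = Add(111450875003, Mul(-375583, Pow(146, Rational(1, 2))))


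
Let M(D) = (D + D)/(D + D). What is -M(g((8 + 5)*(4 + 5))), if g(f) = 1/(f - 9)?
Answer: -1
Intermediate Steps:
g(f) = 1/(-9 + f)
M(D) = 1 (M(D) = (2*D)/((2*D)) = (2*D)*(1/(2*D)) = 1)
-M(g((8 + 5)*(4 + 5))) = -1*1 = -1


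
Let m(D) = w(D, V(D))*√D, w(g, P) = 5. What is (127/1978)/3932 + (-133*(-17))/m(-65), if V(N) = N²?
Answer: 127/7777496 - 2261*I*√65/325 ≈ 1.6329e-5 - 56.089*I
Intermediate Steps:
m(D) = 5*√D
(127/1978)/3932 + (-133*(-17))/m(-65) = (127/1978)/3932 + (-133*(-17))/((5*√(-65))) = (127*(1/1978))*(1/3932) + 2261/((5*(I*√65))) = (127/1978)*(1/3932) + 2261/((5*I*√65)) = 127/7777496 + 2261*(-I*√65/325) = 127/7777496 - 2261*I*√65/325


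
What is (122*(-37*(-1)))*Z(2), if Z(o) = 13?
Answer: 58682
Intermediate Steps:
(122*(-37*(-1)))*Z(2) = (122*(-37*(-1)))*13 = (122*37)*13 = 4514*13 = 58682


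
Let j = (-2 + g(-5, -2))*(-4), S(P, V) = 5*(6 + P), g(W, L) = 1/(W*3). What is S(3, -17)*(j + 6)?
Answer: 642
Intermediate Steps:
g(W, L) = 1/(3*W) (g(W, L) = (⅓)/W = 1/(3*W))
S(P, V) = 30 + 5*P
j = 124/15 (j = (-2 + (⅓)/(-5))*(-4) = (-2 + (⅓)*(-⅕))*(-4) = (-2 - 1/15)*(-4) = -31/15*(-4) = 124/15 ≈ 8.2667)
S(3, -17)*(j + 6) = (30 + 5*3)*(124/15 + 6) = (30 + 15)*(214/15) = 45*(214/15) = 642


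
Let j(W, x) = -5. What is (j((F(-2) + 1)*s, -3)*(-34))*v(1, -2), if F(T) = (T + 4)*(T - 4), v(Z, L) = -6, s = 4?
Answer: -1020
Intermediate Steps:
F(T) = (-4 + T)*(4 + T) (F(T) = (4 + T)*(-4 + T) = (-4 + T)*(4 + T))
(j((F(-2) + 1)*s, -3)*(-34))*v(1, -2) = -5*(-34)*(-6) = 170*(-6) = -1020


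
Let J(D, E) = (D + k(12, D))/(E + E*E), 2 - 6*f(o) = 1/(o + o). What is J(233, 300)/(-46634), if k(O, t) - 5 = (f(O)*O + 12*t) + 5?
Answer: -7303/10106520480 ≈ -7.2260e-7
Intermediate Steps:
f(o) = ⅓ - 1/(12*o) (f(o) = ⅓ - 1/(6*(o + o)) = ⅓ - 1/(2*o)/6 = ⅓ - 1/(12*o))
k(O, t) = 119/12 + 12*t + O/3 (k(O, t) = 5 + ((((-1 + 4*O)/(12*O))*O + 12*t) + 5) = 5 + (((-1/12 + O/3) + 12*t) + 5) = 5 + ((-1/12 + 12*t + O/3) + 5) = 5 + (59/12 + 12*t + O/3) = 119/12 + 12*t + O/3)
J(D, E) = (167/12 + 13*D)/(E + E²) (J(D, E) = (D + (119/12 + 12*D + (⅓)*12))/(E + E*E) = (D + (119/12 + 12*D + 4))/(E + E²) = (D + (167/12 + 12*D))/(E + E²) = (167/12 + 13*D)/(E + E²))
J(233, 300)/(-46634) = ((1/12)*(167 + 156*233)/(300*(1 + 300)))/(-46634) = ((1/12)*(1/300)*(167 + 36348)/301)*(-1/46634) = ((1/12)*(1/300)*(1/301)*36515)*(-1/46634) = (7303/216720)*(-1/46634) = -7303/10106520480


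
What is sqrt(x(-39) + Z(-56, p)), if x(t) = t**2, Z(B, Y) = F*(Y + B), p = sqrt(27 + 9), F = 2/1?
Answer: 7*sqrt(29) ≈ 37.696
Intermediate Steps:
F = 2 (F = 2*1 = 2)
p = 6 (p = sqrt(36) = 6)
Z(B, Y) = 2*B + 2*Y (Z(B, Y) = 2*(Y + B) = 2*(B + Y) = 2*B + 2*Y)
sqrt(x(-39) + Z(-56, p)) = sqrt((-39)**2 + (2*(-56) + 2*6)) = sqrt(1521 + (-112 + 12)) = sqrt(1521 - 100) = sqrt(1421) = 7*sqrt(29)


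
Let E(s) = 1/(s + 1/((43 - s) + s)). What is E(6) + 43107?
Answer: 11164756/259 ≈ 43107.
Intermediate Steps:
E(s) = 1/(1/43 + s) (E(s) = 1/(s + 1/43) = 1/(1/43 + s))
E(6) + 43107 = 43/(1 + 43*6) + 43107 = 43/(1 + 258) + 43107 = 43/259 + 43107 = 11164756/259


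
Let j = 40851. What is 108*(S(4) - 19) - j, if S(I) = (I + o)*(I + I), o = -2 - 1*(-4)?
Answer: -37719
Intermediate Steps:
o = 2 (o = -2 + 4 = 2)
S(I) = 2*I*(2 + I) (S(I) = (I + 2)*(I + I) = (2 + I)*(2*I) = 2*I*(2 + I))
108*(S(4) - 19) - j = 108*(2*4*(2 + 4) - 19) - 1*40851 = 108*(2*4*6 - 19) - 40851 = 108*(48 - 19) - 40851 = 108*29 - 40851 = 3132 - 40851 = -37719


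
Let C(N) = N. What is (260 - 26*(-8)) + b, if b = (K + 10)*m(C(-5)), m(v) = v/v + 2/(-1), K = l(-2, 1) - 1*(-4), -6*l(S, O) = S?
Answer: 1361/3 ≈ 453.67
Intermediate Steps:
l(S, O) = -S/6
K = 13/3 (K = -1/6*(-2) - 1*(-4) = 1/3 + 4 = 13/3 ≈ 4.3333)
m(v) = -1 (m(v) = 1 + 2*(-1) = 1 - 2 = -1)
b = -43/3 (b = (13/3 + 10)*(-1) = (43/3)*(-1) = -43/3 ≈ -14.333)
(260 - 26*(-8)) + b = (260 - 26*(-8)) - 43/3 = (260 + 208) - 43/3 = 468 - 43/3 = 1361/3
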